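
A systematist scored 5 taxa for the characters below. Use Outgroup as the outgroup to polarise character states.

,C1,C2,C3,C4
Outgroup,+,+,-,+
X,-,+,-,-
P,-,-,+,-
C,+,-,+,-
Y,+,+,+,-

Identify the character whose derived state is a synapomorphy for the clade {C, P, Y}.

C3

Character polarity is set by the outgroup: the derived state is whichever differs from the outgroup's state, so for C1, C2, C4 the derived state is '-', and for the remaining characters it is '+'.
C1 groups P and X, which is incompatible with the clades supported by the remaining characters; treating it as convergent (homoplasy) costs fewer steps than any alternative tree.
C2: derived state '-' in C and P only — synapomorphy for {C, P}.
C3 (derived state '+') is shared by C, P, and Y — a synapomorphy uniting that clade.
C4 (derived state '-') is shared by all ingroup taxa — unites the whole ingroup.
Most parsimonious ingroup topology: (X,((P,C),Y)).
The clade {C, P, Y} is supported by C3: its derived state '+' occurs in exactly those taxa and in no other taxon (including the outgroup).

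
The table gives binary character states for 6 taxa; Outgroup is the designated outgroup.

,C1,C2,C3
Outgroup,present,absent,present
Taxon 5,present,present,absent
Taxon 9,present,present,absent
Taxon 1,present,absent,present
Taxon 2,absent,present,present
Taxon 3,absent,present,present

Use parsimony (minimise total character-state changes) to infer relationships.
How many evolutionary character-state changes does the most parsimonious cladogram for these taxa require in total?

Character polarity is set by the outgroup: the derived state is whichever differs from the outgroup's state, so for C1, C3 the derived state is 'absent', and for the remaining characters it is 'present'.
Only Taxon 2 and Taxon 3 show the derived state 'absent' for C1, supporting them as a clade.
C2 (derived state 'present') is shared by Taxon 2, Taxon 3, Taxon 5, and Taxon 9 — a synapomorphy uniting that clade.
Only Taxon 5 and Taxon 9 show the derived state 'absent' for C3, supporting them as a clade.
Most parsimonious ingroup topology: (((Taxon 5,Taxon 9),(Taxon 2,Taxon 3)),Taxon 1).
Changes per character on this tree: C1: 1; C2: 1; C3: 1.
Total = 3.

3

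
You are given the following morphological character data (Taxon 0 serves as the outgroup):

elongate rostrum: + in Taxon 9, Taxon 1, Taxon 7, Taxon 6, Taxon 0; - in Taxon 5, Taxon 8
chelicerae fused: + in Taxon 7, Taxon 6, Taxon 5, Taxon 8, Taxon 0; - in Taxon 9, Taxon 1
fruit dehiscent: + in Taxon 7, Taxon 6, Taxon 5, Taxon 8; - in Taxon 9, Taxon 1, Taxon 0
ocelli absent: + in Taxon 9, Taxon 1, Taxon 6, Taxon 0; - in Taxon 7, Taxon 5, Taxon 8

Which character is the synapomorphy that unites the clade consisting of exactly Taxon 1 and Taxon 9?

Character polarity is set by the outgroup: the derived state is whichever differs from the outgroup's state, so for elongate rostrum, chelicerae fused, ocelli absent the derived state is '-', and for the remaining characters it is '+'.
elongate rostrum: derived state '-' in Taxon 5 and Taxon 8 only — synapomorphy for {Taxon 5, Taxon 8}.
Only Taxon 1 and Taxon 9 show the derived state '-' for chelicerae fused, supporting them as a clade.
fruit dehiscent (derived state '+') is shared by Taxon 5, Taxon 6, Taxon 7, and Taxon 8 — a synapomorphy uniting that clade.
ocelli absent: derived state '-' in Taxon 5, Taxon 7, and Taxon 8 only — synapomorphy for {Taxon 5, Taxon 7, Taxon 8}.
Most parsimonious ingroup topology: ((Taxon 1,Taxon 9),(((Taxon 8,Taxon 5),Taxon 7),Taxon 6)).
The clade {Taxon 1, Taxon 9} is supported by chelicerae fused: its derived state '-' occurs in exactly those taxa and in no other taxon (including the outgroup).

chelicerae fused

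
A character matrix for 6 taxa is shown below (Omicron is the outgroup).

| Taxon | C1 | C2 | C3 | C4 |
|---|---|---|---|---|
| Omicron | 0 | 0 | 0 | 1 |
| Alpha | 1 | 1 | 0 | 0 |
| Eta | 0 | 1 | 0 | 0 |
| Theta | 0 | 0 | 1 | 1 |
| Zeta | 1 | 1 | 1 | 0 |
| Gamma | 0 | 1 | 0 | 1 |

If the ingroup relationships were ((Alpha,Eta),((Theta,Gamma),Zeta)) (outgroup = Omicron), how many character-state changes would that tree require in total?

8

Map each character onto ((Alpha,Eta),((Theta,Gamma),Zeta)) (rooted by Omicron) and count the minimum state changes it requires (Fitch parsimony):
C1: 2; C2: 2; C3: 2; C4: 2.
Total tree length = 8.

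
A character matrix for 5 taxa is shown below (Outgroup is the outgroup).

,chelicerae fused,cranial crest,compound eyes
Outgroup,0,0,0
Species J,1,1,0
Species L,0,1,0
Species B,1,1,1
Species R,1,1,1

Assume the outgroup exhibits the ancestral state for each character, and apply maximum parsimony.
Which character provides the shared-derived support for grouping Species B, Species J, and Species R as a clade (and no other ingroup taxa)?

The outgroup has state '0' for every character, so '1' is the derived state throughout.
chelicerae fused: derived state '1' in Species B, Species J, and Species R only — synapomorphy for {Species B, Species J, Species R}.
cranial crest (derived state '1') is shared by all ingroup taxa — unites the whole ingroup.
compound eyes: derived state '1' in Species B and Species R only — synapomorphy for {Species B, Species R}.
Most parsimonious ingroup topology: ((Species J,(Species B,Species R)),Species L).
The clade {Species B, Species J, Species R} is supported by chelicerae fused: its derived state '1' occurs in exactly those taxa and in no other taxon (including the outgroup).

chelicerae fused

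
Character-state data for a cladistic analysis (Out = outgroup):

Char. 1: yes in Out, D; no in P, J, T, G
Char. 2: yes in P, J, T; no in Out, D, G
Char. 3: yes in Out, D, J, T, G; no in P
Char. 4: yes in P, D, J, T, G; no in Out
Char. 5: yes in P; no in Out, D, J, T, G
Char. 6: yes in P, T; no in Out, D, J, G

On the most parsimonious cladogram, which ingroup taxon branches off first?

Character polarity is set by the outgroup: the derived state is whichever differs from the outgroup's state, so for Char. 1, Char. 3 the derived state is 'no', and for the remaining characters it is 'yes'.
Only G, J, P, and T show the derived state 'no' for Char. 1, supporting them as a clade.
Char. 2 (derived state 'yes') is shared by J, P, and T — a synapomorphy uniting that clade.
Char. 3 (derived state 'no') is unique to P (autapomorphy; uninformative for grouping).
All ingroup taxa share the derived state 'yes' for Char. 4; it defines the ingroup but does not resolve relationships within it.
Char. 5 (derived state 'yes') is unique to P (autapomorphy; uninformative for grouping).
Char. 6 (derived state 'yes') is shared by P and T — a synapomorphy uniting that clade.
Most parsimonious ingroup topology: ((((P,T),J),G),D).
D is sister to the clade containing all other ingroup taxa, so it is the earliest-diverging (most basal) ingroup lineage.

D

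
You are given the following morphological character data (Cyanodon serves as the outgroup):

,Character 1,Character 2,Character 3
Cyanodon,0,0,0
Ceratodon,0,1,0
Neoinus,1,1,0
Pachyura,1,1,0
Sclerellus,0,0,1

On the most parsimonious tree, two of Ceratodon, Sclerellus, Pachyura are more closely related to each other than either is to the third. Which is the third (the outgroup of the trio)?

Sclerellus

The outgroup has state '0' for every character, so '1' is the derived state throughout.
Character 1: derived state '1' in Neoinus and Pachyura only — synapomorphy for {Neoinus, Pachyura}.
Only Ceratodon, Neoinus, and Pachyura show the derived state '1' for Character 2, supporting them as a clade.
Character 3: derived state '1' in Sclerellus only — an autapomorphy, so it tells us nothing about relationships among taxa.
Most parsimonious ingroup topology: ((Ceratodon,(Neoinus,Pachyura)),Sclerellus).
Ceratodon and Pachyura share a more recent common ancestor with each other than either does with Sclerellus, so Sclerellus is the least closely related of the three.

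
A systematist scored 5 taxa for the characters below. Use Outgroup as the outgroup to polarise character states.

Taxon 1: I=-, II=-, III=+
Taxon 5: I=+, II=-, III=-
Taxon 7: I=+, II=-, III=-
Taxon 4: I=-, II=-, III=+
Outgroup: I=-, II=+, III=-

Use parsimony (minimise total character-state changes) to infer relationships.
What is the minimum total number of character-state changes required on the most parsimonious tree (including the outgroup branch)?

Character polarity is set by the outgroup: the derived state is whichever differs from the outgroup's state, so for II the derived state is '-', and for the remaining characters it is '+'.
I (derived state '+') is shared by Taxon 5 and Taxon 7 — a synapomorphy uniting that clade.
II (derived state '-') is shared by all ingroup taxa — unites the whole ingroup.
III (derived state '+') is shared by Taxon 1 and Taxon 4 — a synapomorphy uniting that clade.
Most parsimonious ingroup topology: ((Taxon 4,Taxon 1),(Taxon 5,Taxon 7)).
Changes per character on this tree: I: 1; II: 1; III: 1.
Total = 3.

3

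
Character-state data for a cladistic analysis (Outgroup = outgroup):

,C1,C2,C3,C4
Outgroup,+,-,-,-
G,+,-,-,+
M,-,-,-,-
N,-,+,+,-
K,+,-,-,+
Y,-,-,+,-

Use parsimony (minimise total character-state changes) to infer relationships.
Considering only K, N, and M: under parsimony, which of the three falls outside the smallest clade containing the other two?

Character polarity is set by the outgroup: the derived state is whichever differs from the outgroup's state, so for C1 the derived state is '-', and for the remaining characters it is '+'.
C1: derived state '-' in M, N, and Y only — synapomorphy for {M, N, Y}.
C2 (derived state '+') is unique to N (autapomorphy; uninformative for grouping).
C3 (derived state '+') is shared by N and Y — a synapomorphy uniting that clade.
Only G and K show the derived state '+' for C4, supporting them as a clade.
Most parsimonious ingroup topology: ((G,K),(M,(N,Y))).
M and N share a more recent common ancestor with each other than either does with K, so K is the least closely related of the three.

K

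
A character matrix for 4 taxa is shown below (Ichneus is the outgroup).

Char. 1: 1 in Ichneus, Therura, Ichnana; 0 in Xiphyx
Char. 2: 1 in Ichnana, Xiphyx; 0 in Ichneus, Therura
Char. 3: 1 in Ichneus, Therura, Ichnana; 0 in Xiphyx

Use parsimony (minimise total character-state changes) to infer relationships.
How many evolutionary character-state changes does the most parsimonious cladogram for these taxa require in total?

Character polarity is set by the outgroup: the derived state is whichever differs from the outgroup's state, so for Char. 1, Char. 3 the derived state is '0', and for the remaining characters it is '1'.
Char. 1 (derived state '0') is unique to Xiphyx (autapomorphy; uninformative for grouping).
Char. 2: derived state '1' in Ichnana and Xiphyx only — synapomorphy for {Ichnana, Xiphyx}.
Char. 3 (derived state '0') is unique to Xiphyx (autapomorphy; uninformative for grouping).
Most parsimonious ingroup topology: (Therura,(Ichnana,Xiphyx)).
Changes per character on this tree: Char. 1: 1; Char. 2: 1; Char. 3: 1.
Total = 3.

3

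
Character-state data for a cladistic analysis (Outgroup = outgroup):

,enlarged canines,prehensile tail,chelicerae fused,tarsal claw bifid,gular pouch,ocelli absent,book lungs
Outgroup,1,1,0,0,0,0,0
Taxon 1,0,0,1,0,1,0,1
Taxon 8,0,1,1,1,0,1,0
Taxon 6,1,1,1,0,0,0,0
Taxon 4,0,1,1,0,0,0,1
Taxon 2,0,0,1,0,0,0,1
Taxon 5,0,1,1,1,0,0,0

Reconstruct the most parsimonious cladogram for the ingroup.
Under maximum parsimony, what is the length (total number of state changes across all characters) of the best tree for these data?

Character polarity is set by the outgroup: the derived state is whichever differs from the outgroup's state, so for enlarged canines, prehensile tail the derived state is '0', and for the remaining characters it is '1'.
enlarged canines: derived state '0' in Taxon 1, Taxon 2, Taxon 4, Taxon 5, and Taxon 8 only — synapomorphy for {Taxon 1, Taxon 2, Taxon 4, Taxon 5, Taxon 8}.
prehensile tail (derived state '0') is shared by Taxon 1 and Taxon 2 — a synapomorphy uniting that clade.
All ingroup taxa share the derived state '1' for chelicerae fused; it defines the ingroup but does not resolve relationships within it.
tarsal claw bifid (derived state '1') is shared by Taxon 5 and Taxon 8 — a synapomorphy uniting that clade.
gular pouch: derived state '1' in Taxon 1 only — an autapomorphy, so it tells us nothing about relationships among taxa.
ocelli absent: derived state '1' in Taxon 8 only — an autapomorphy, so it tells us nothing about relationships among taxa.
book lungs: derived state '1' in Taxon 1, Taxon 2, and Taxon 4 only — synapomorphy for {Taxon 1, Taxon 2, Taxon 4}.
Most parsimonious ingroup topology: ((((Taxon 1,Taxon 2),Taxon 4),(Taxon 8,Taxon 5)),Taxon 6).
Changes per character on this tree: enlarged canines: 1; prehensile tail: 1; chelicerae fused: 1; tarsal claw bifid: 1; gular pouch: 1; ocelli absent: 1; book lungs: 1.
Total = 7.

7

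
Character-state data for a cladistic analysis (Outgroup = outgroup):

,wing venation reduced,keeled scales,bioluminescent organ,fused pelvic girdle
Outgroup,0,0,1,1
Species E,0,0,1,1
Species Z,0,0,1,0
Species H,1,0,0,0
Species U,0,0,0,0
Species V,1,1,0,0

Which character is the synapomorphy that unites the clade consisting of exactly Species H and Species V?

Character polarity is set by the outgroup: the derived state is whichever differs from the outgroup's state, so for bioluminescent organ, fused pelvic girdle the derived state is '0', and for the remaining characters it is '1'.
wing venation reduced (derived state '1') is shared by Species H and Species V — a synapomorphy uniting that clade.
keeled scales: derived state '1' in Species V only — an autapomorphy, so it tells us nothing about relationships among taxa.
bioluminescent organ: derived state '0' in Species H, Species U, and Species V only — synapomorphy for {Species H, Species U, Species V}.
fused pelvic girdle (derived state '0') is shared by Species H, Species U, Species V, and Species Z — a synapomorphy uniting that clade.
Most parsimonious ingroup topology: (Species E,(Species Z,((Species H,Species V),Species U))).
The clade {Species H, Species V} is supported by wing venation reduced: its derived state '1' occurs in exactly those taxa and in no other taxon (including the outgroup).

wing venation reduced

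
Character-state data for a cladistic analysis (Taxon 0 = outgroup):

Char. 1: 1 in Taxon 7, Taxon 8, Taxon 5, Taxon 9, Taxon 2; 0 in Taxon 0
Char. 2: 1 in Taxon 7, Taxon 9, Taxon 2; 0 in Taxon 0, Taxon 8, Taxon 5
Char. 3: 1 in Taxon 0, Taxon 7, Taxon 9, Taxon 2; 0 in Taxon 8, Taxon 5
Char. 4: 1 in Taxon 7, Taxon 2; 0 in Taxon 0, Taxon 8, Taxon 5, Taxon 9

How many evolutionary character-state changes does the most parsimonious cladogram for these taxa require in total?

Character polarity is set by the outgroup: the derived state is whichever differs from the outgroup's state, so for Char. 3 the derived state is '0', and for the remaining characters it is '1'.
All ingroup taxa share the derived state '1' for Char. 1; it defines the ingroup but does not resolve relationships within it.
Char. 2: derived state '1' in Taxon 2, Taxon 7, and Taxon 9 only — synapomorphy for {Taxon 2, Taxon 7, Taxon 9}.
Char. 3: derived state '0' in Taxon 5 and Taxon 8 only — synapomorphy for {Taxon 5, Taxon 8}.
Char. 4: derived state '1' in Taxon 2 and Taxon 7 only — synapomorphy for {Taxon 2, Taxon 7}.
Most parsimonious ingroup topology: (((Taxon 7,Taxon 2),Taxon 9),(Taxon 8,Taxon 5)).
Changes per character on this tree: Char. 1: 1; Char. 2: 1; Char. 3: 1; Char. 4: 1.
Total = 4.

4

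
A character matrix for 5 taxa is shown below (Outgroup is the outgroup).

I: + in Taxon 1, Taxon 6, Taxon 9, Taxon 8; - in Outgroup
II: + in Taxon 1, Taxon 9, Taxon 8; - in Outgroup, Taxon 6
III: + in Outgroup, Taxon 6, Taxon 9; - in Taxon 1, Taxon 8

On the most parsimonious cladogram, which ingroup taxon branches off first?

Character polarity is set by the outgroup: the derived state is whichever differs from the outgroup's state, so for III the derived state is '-', and for the remaining characters it is '+'.
I (derived state '+') is shared by all ingroup taxa — unites the whole ingroup.
II (derived state '+') is shared by Taxon 1, Taxon 8, and Taxon 9 — a synapomorphy uniting that clade.
III: derived state '-' in Taxon 1 and Taxon 8 only — synapomorphy for {Taxon 1, Taxon 8}.
Most parsimonious ingroup topology: (((Taxon 1,Taxon 8),Taxon 9),Taxon 6).
Taxon 6 is sister to the clade containing all other ingroup taxa, so it is the earliest-diverging (most basal) ingroup lineage.

Taxon 6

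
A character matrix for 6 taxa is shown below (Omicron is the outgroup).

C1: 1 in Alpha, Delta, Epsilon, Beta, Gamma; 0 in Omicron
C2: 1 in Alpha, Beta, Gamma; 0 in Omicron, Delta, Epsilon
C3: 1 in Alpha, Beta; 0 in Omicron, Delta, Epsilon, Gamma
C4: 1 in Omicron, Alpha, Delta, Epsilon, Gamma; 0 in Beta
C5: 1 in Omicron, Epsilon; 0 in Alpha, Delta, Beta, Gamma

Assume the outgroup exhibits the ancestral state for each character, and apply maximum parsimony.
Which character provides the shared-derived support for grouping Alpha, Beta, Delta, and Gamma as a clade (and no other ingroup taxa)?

Character polarity is set by the outgroup: the derived state is whichever differs from the outgroup's state, so for C4, C5 the derived state is '0', and for the remaining characters it is '1'.
C1 (derived state '1') is shared by all ingroup taxa — unites the whole ingroup.
C2 (derived state '1') is shared by Alpha, Beta, and Gamma — a synapomorphy uniting that clade.
Only Alpha and Beta show the derived state '1' for C3, supporting them as a clade.
C4: derived state '0' in Beta only — an autapomorphy, so it tells us nothing about relationships among taxa.
Only Alpha, Beta, Delta, and Gamma show the derived state '0' for C5, supporting them as a clade.
Most parsimonious ingroup topology: ((((Alpha,Beta),Gamma),Delta),Epsilon).
The clade {Alpha, Beta, Delta, Gamma} is supported by C5: its derived state '0' occurs in exactly those taxa and in no other taxon (including the outgroup).

C5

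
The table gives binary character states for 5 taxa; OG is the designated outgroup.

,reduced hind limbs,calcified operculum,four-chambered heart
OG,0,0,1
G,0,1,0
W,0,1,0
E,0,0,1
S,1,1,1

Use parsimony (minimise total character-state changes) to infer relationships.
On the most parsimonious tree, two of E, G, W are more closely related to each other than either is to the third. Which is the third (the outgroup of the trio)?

Character polarity is set by the outgroup: the derived state is whichever differs from the outgroup's state, so for four-chambered heart the derived state is '0', and for the remaining characters it is '1'.
reduced hind limbs (derived state '1') is unique to S (autapomorphy; uninformative for grouping).
calcified operculum (derived state '1') is shared by G, S, and W — a synapomorphy uniting that clade.
four-chambered heart: derived state '0' in G and W only — synapomorphy for {G, W}.
Most parsimonious ingroup topology: (((G,W),S),E).
W and G share a more recent common ancestor with each other than either does with E, so E is the least closely related of the three.

E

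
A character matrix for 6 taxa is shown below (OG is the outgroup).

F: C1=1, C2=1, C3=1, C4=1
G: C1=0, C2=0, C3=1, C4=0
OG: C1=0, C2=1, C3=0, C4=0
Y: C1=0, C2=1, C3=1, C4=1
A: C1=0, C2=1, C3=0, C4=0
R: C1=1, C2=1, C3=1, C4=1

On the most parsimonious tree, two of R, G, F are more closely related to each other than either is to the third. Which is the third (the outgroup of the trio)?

G

Character polarity is set by the outgroup: the derived state is whichever differs from the outgroup's state, so for C2 the derived state is '0', and for the remaining characters it is '1'.
C1 (derived state '1') is shared by F and R — a synapomorphy uniting that clade.
C2: derived state '0' in G only — an autapomorphy, so it tells us nothing about relationships among taxa.
Only F, G, R, and Y show the derived state '1' for C3, supporting them as a clade.
C4: derived state '1' in F, R, and Y only — synapomorphy for {F, R, Y}.
Most parsimonious ingroup topology: ((((R,F),Y),G),A).
R and F share a more recent common ancestor with each other than either does with G, so G is the least closely related of the three.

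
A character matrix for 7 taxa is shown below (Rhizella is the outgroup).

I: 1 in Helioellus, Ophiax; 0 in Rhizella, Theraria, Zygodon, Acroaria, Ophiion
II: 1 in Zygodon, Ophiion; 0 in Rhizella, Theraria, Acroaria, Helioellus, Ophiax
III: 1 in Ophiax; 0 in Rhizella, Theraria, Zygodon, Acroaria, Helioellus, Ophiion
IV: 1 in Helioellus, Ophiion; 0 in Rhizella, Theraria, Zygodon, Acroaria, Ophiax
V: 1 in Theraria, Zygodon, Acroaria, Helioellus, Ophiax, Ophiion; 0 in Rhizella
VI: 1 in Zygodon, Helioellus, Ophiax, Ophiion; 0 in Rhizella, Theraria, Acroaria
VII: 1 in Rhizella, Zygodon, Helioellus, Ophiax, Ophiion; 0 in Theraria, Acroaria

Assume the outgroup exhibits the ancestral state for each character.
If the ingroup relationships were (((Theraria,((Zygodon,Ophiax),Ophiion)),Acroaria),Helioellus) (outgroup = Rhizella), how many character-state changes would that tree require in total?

Map each character onto (((Theraria,((Zygodon,Ophiax),Ophiion)),Acroaria),Helioellus) (rooted by Rhizella) and count the minimum state changes it requires (Fitch parsimony):
I: 2; II: 2; III: 1; IV: 2; V: 1; VI: 2; VII: 2.
Total tree length = 12.

12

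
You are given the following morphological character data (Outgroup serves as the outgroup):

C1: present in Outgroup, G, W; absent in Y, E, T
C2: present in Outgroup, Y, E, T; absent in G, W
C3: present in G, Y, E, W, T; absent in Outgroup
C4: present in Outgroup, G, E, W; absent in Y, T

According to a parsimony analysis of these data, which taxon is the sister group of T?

Y

Character polarity is set by the outgroup: the derived state is whichever differs from the outgroup's state, so for C1, C2, C4 the derived state is 'absent', and for the remaining characters it is 'present'.
Only E, T, and Y show the derived state 'absent' for C1, supporting them as a clade.
Only G and W show the derived state 'absent' for C2, supporting them as a clade.
All ingroup taxa share the derived state 'present' for C3; it defines the ingroup but does not resolve relationships within it.
C4 (derived state 'absent') is shared by T and Y — a synapomorphy uniting that clade.
Most parsimonious ingroup topology: ((G,W),((Y,T),E)).
T and Y form a cherry on this tree, so they are sister taxa.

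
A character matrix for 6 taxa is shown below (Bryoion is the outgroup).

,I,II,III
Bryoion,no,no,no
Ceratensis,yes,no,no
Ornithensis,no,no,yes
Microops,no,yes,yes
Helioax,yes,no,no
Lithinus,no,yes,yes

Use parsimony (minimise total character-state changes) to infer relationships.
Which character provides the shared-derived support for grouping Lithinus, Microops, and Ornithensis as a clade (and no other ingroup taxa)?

III

The outgroup has state 'no' for every character, so 'yes' is the derived state throughout.
I: derived state 'yes' in Ceratensis and Helioax only — synapomorphy for {Ceratensis, Helioax}.
Only Lithinus and Microops show the derived state 'yes' for II, supporting them as a clade.
Only Lithinus, Microops, and Ornithensis show the derived state 'yes' for III, supporting them as a clade.
Most parsimonious ingroup topology: ((Ceratensis,Helioax),(Ornithensis,(Microops,Lithinus))).
The clade {Lithinus, Microops, Ornithensis} is supported by III: its derived state 'yes' occurs in exactly those taxa and in no other taxon (including the outgroup).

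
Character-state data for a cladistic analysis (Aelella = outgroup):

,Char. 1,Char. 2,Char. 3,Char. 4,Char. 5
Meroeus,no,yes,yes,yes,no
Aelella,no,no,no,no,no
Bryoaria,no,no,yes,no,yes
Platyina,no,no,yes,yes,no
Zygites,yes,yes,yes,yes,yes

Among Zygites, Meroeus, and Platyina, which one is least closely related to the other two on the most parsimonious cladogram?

Platyina

The outgroup has state 'no' for every character, so 'yes' is the derived state throughout.
Char. 1: derived state 'yes' in Zygites only — an autapomorphy, so it tells us nothing about relationships among taxa.
Char. 2 (derived state 'yes') is shared by Meroeus and Zygites — a synapomorphy uniting that clade.
Char. 3 (derived state 'yes') is shared by all ingroup taxa — unites the whole ingroup.
Char. 4 (derived state 'yes') is shared by Meroeus, Platyina, and Zygites — a synapomorphy uniting that clade.
Char. 5 groups Bryoaria and Zygites, which is incompatible with the clades supported by the remaining characters; treating it as convergent (homoplasy) costs fewer steps than any alternative tree.
Most parsimonious ingroup topology: (((Zygites,Meroeus),Platyina),Bryoaria).
Zygites and Meroeus share a more recent common ancestor with each other than either does with Platyina, so Platyina is the least closely related of the three.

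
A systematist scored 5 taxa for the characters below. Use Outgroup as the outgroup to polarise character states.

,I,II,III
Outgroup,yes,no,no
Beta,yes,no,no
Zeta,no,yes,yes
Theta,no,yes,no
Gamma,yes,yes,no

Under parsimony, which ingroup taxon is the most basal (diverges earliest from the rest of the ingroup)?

Character polarity is set by the outgroup: the derived state is whichever differs from the outgroup's state, so for I the derived state is 'no', and for the remaining characters it is 'yes'.
I (derived state 'no') is shared by Theta and Zeta — a synapomorphy uniting that clade.
II: derived state 'yes' in Gamma, Theta, and Zeta only — synapomorphy for {Gamma, Theta, Zeta}.
III: derived state 'yes' in Zeta only — an autapomorphy, so it tells us nothing about relationships among taxa.
Most parsimonious ingroup topology: (Beta,((Zeta,Theta),Gamma)).
Beta is sister to the clade containing all other ingroup taxa, so it is the earliest-diverging (most basal) ingroup lineage.

Beta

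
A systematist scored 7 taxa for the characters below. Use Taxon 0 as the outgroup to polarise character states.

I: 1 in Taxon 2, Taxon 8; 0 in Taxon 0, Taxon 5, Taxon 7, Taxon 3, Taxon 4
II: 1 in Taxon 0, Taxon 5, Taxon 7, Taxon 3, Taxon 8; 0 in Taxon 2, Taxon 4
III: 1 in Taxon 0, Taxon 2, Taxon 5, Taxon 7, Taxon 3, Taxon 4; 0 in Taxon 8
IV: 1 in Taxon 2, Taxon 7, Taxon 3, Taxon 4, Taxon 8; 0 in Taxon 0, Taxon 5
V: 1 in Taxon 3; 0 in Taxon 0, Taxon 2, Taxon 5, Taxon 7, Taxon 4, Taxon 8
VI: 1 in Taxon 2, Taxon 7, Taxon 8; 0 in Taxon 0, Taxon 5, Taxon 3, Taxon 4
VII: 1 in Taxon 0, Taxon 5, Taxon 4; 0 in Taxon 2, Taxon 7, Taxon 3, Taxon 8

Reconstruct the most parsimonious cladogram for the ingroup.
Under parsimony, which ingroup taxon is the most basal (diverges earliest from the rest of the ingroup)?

Character polarity is set by the outgroup: the derived state is whichever differs from the outgroup's state, so for II, III, VII the derived state is '0', and for the remaining characters it is '1'.
Only Taxon 2 and Taxon 8 show the derived state '1' for I, supporting them as a clade.
II (state '0') occurs in Taxon 2 and Taxon 4 but conflicts with the nesting implied by the other characters — most parsimoniously interpreted as homoplasy.
III (derived state '0') is unique to Taxon 8 (autapomorphy; uninformative for grouping).
IV: derived state '1' in Taxon 2, Taxon 3, Taxon 4, Taxon 7, and Taxon 8 only — synapomorphy for {Taxon 2, Taxon 3, Taxon 4, Taxon 7, Taxon 8}.
V (derived state '1') is unique to Taxon 3 (autapomorphy; uninformative for grouping).
VI (derived state '1') is shared by Taxon 2, Taxon 7, and Taxon 8 — a synapomorphy uniting that clade.
VII: derived state '0' in Taxon 2, Taxon 3, Taxon 7, and Taxon 8 only — synapomorphy for {Taxon 2, Taxon 3, Taxon 7, Taxon 8}.
Most parsimonious ingroup topology: (((((Taxon 2,Taxon 8),Taxon 7),Taxon 3),Taxon 4),Taxon 5).
Taxon 5 is sister to the clade containing all other ingroup taxa, so it is the earliest-diverging (most basal) ingroup lineage.

Taxon 5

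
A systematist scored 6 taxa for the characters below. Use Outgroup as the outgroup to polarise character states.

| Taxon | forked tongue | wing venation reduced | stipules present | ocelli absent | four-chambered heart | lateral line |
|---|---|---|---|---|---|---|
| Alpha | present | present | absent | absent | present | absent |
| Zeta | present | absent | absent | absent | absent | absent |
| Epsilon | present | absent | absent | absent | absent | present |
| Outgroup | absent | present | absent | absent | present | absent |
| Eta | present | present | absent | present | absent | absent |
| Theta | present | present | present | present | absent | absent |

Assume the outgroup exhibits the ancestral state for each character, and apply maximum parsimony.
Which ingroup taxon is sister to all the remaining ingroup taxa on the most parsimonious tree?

Character polarity is set by the outgroup: the derived state is whichever differs from the outgroup's state, so for wing venation reduced, four-chambered heart the derived state is 'absent', and for the remaining characters it is 'present'.
forked tongue (derived state 'present') is shared by all ingroup taxa — unites the whole ingroup.
wing venation reduced: derived state 'absent' in Epsilon and Zeta only — synapomorphy for {Epsilon, Zeta}.
stipules present: derived state 'present' in Theta only — an autapomorphy, so it tells us nothing about relationships among taxa.
ocelli absent (derived state 'present') is shared by Eta and Theta — a synapomorphy uniting that clade.
four-chambered heart: derived state 'absent' in Epsilon, Eta, Theta, and Zeta only — synapomorphy for {Epsilon, Eta, Theta, Zeta}.
lateral line (derived state 'present') is unique to Epsilon (autapomorphy; uninformative for grouping).
Most parsimonious ingroup topology: (((Eta,Theta),(Epsilon,Zeta)),Alpha).
Alpha is sister to the clade containing all other ingroup taxa, so it is the earliest-diverging (most basal) ingroup lineage.

Alpha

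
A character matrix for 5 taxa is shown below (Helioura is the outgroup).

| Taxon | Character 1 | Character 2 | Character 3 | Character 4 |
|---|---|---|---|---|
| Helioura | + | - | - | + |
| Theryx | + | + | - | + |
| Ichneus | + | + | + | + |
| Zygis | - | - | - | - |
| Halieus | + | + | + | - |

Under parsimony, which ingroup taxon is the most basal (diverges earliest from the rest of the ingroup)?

Zygis

Character polarity is set by the outgroup: the derived state is whichever differs from the outgroup's state, so for Character 1, Character 4 the derived state is '-', and for the remaining characters it is '+'.
Character 1 (derived state '-') is unique to Zygis (autapomorphy; uninformative for grouping).
Only Halieus, Ichneus, and Theryx show the derived state '+' for Character 2, supporting them as a clade.
Character 3 (derived state '+') is shared by Halieus and Ichneus — a synapomorphy uniting that clade.
Character 4 groups Halieus and Zygis, which is incompatible with the clades supported by the remaining characters; treating it as convergent (homoplasy) costs fewer steps than any alternative tree.
Most parsimonious ingroup topology: ((Theryx,(Ichneus,Halieus)),Zygis).
Zygis is sister to the clade containing all other ingroup taxa, so it is the earliest-diverging (most basal) ingroup lineage.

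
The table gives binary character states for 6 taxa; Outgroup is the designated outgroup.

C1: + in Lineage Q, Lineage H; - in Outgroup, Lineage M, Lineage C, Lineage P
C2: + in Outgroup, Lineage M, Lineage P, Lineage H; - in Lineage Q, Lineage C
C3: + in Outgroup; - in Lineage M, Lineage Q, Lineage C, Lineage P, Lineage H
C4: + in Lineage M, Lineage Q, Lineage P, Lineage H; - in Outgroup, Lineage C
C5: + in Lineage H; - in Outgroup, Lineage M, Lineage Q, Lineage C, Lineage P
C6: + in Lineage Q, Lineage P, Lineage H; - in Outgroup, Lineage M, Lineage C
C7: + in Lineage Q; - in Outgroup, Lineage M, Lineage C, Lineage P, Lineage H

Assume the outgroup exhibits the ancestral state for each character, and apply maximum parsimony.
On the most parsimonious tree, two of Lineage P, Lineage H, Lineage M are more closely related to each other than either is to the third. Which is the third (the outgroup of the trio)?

Character polarity is set by the outgroup: the derived state is whichever differs from the outgroup's state, so for C2, C3 the derived state is '-', and for the remaining characters it is '+'.
C1 (derived state '+') is shared by Lineage H and Lineage Q — a synapomorphy uniting that clade.
C2 (state '-') occurs in Lineage C and Lineage Q but conflicts with the nesting implied by the other characters — most parsimoniously interpreted as homoplasy.
All ingroup taxa share the derived state '-' for C3; it defines the ingroup but does not resolve relationships within it.
Only Lineage H, Lineage M, Lineage P, and Lineage Q show the derived state '+' for C4, supporting them as a clade.
C5: derived state '+' in Lineage H only — an autapomorphy, so it tells us nothing about relationships among taxa.
C6: derived state '+' in Lineage H, Lineage P, and Lineage Q only — synapomorphy for {Lineage H, Lineage P, Lineage Q}.
C7 (derived state '+') is unique to Lineage Q (autapomorphy; uninformative for grouping).
Most parsimonious ingroup topology: ((Lineage M,((Lineage Q,Lineage H),Lineage P)),Lineage C).
Lineage P and Lineage H share a more recent common ancestor with each other than either does with Lineage M, so Lineage M is the least closely related of the three.

Lineage M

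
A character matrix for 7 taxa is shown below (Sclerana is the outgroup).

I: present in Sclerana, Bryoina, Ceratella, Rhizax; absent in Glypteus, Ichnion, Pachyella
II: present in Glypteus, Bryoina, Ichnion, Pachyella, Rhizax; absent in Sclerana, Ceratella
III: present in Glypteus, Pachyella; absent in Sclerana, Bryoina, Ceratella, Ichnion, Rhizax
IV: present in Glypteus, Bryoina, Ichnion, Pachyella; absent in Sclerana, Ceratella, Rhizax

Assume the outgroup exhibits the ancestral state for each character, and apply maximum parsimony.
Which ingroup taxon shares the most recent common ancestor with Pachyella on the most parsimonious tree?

Glypteus

Character polarity is set by the outgroup: the derived state is whichever differs from the outgroup's state, so for I the derived state is 'absent', and for the remaining characters it is 'present'.
I: derived state 'absent' in Glypteus, Ichnion, and Pachyella only — synapomorphy for {Glypteus, Ichnion, Pachyella}.
II: derived state 'present' in Bryoina, Glypteus, Ichnion, Pachyella, and Rhizax only — synapomorphy for {Bryoina, Glypteus, Ichnion, Pachyella, Rhizax}.
III (derived state 'present') is shared by Glypteus and Pachyella — a synapomorphy uniting that clade.
IV (derived state 'present') is shared by Bryoina, Glypteus, Ichnion, and Pachyella — a synapomorphy uniting that clade.
Most parsimonious ingroup topology: (((((Glypteus,Pachyella),Ichnion),Bryoina),Rhizax),Ceratella).
Pachyella and Glypteus form a cherry on this tree, so they are sister taxa.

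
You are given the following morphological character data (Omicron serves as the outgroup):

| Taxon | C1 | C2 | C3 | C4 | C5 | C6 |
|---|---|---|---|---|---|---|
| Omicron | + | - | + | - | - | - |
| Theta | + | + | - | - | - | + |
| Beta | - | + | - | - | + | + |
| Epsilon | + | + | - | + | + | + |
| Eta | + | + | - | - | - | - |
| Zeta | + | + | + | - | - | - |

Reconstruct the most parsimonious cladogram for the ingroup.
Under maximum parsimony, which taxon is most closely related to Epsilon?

Character polarity is set by the outgroup: the derived state is whichever differs from the outgroup's state, so for C1, C3 the derived state is '-', and for the remaining characters it is '+'.
C1: derived state '-' in Beta only — an autapomorphy, so it tells us nothing about relationships among taxa.
All ingroup taxa share the derived state '+' for C2; it defines the ingroup but does not resolve relationships within it.
Only Beta, Epsilon, Eta, and Theta show the derived state '-' for C3, supporting them as a clade.
C4 (derived state '+') is unique to Epsilon (autapomorphy; uninformative for grouping).
C5: derived state '+' in Beta and Epsilon only — synapomorphy for {Beta, Epsilon}.
C6: derived state '+' in Beta, Epsilon, and Theta only — synapomorphy for {Beta, Epsilon, Theta}.
Most parsimonious ingroup topology: (((Theta,(Beta,Epsilon)),Eta),Zeta).
Epsilon and Beta form a cherry on this tree, so they are sister taxa.

Beta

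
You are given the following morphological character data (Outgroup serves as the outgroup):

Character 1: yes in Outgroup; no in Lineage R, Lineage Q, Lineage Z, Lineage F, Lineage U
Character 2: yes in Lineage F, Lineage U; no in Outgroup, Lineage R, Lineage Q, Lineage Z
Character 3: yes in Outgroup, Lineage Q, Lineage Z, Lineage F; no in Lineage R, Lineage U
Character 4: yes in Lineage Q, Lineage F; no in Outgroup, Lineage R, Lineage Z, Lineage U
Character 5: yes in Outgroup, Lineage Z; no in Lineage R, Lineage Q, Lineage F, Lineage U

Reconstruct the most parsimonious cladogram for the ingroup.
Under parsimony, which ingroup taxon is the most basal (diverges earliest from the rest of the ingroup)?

Character polarity is set by the outgroup: the derived state is whichever differs from the outgroup's state, so for Character 1, Character 3, Character 5 the derived state is 'no', and for the remaining characters it is 'yes'.
Character 1 (derived state 'no') is shared by all ingroup taxa — unites the whole ingroup.
Character 2 (state 'yes') occurs in Lineage F and Lineage U but conflicts with the nesting implied by the other characters — most parsimoniously interpreted as homoplasy.
Character 3 (derived state 'no') is shared by Lineage R and Lineage U — a synapomorphy uniting that clade.
Only Lineage F and Lineage Q show the derived state 'yes' for Character 4, supporting them as a clade.
Only Lineage F, Lineage Q, Lineage R, and Lineage U show the derived state 'no' for Character 5, supporting them as a clade.
Most parsimonious ingroup topology: (((Lineage R,Lineage U),(Lineage Q,Lineage F)),Lineage Z).
Lineage Z is sister to the clade containing all other ingroup taxa, so it is the earliest-diverging (most basal) ingroup lineage.

Lineage Z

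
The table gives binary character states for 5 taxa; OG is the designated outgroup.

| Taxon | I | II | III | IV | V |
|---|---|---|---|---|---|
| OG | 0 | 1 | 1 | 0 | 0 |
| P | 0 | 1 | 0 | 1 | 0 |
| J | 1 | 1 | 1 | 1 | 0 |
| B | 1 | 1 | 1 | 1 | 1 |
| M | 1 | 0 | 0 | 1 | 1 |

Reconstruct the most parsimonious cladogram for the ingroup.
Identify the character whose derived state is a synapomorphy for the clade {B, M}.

Character polarity is set by the outgroup: the derived state is whichever differs from the outgroup's state, so for II, III the derived state is '0', and for the remaining characters it is '1'.
I (derived state '1') is shared by B, J, and M — a synapomorphy uniting that clade.
II (derived state '0') is unique to M (autapomorphy; uninformative for grouping).
III (state '0') occurs in M and P but conflicts with the nesting implied by the other characters — most parsimoniously interpreted as homoplasy.
IV (derived state '1') is shared by all ingroup taxa — unites the whole ingroup.
Only B and M show the derived state '1' for V, supporting them as a clade.
Most parsimonious ingroup topology: (P,(J,(B,M))).
The clade {B, M} is supported by V: its derived state '1' occurs in exactly those taxa and in no other taxon (including the outgroup).

V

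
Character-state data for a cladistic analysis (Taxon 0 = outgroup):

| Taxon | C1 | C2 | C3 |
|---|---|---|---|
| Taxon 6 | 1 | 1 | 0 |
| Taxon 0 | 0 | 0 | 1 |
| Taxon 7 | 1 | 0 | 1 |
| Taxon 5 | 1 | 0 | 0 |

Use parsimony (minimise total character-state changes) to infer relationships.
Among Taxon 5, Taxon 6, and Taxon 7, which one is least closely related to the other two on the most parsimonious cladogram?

Character polarity is set by the outgroup: the derived state is whichever differs from the outgroup's state, so for C3 the derived state is '0', and for the remaining characters it is '1'.
C1 (derived state '1') is shared by all ingroup taxa — unites the whole ingroup.
C2 (derived state '1') is unique to Taxon 6 (autapomorphy; uninformative for grouping).
C3 (derived state '0') is shared by Taxon 5 and Taxon 6 — a synapomorphy uniting that clade.
Most parsimonious ingroup topology: ((Taxon 6,Taxon 5),Taxon 7).
Taxon 5 and Taxon 6 share a more recent common ancestor with each other than either does with Taxon 7, so Taxon 7 is the least closely related of the three.

Taxon 7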